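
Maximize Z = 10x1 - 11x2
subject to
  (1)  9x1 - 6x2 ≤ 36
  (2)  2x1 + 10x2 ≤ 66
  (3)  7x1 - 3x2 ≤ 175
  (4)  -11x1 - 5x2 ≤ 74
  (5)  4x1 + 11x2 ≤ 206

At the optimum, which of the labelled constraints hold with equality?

Extreme points and Z = 10x1 - 11x2:
  (126/17, 87/17) → Z = 303/17
  (-88/37, -354/37) → Z = 3014/37
  (-107/10, 437/50) → Z = -10157/50

The maximum is at (-88/37, -354/37). Substituting into each constraint, equality holds for (1) and (4); the remaining constraints have slack.

(1) and (4)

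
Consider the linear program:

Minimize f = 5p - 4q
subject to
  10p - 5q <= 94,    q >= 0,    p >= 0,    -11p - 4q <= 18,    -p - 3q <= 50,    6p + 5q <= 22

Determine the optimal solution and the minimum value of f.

Vertices and f = 5p - 4q:
  (0, 0) → f = 0
  (11/3, 0) → f = 55/3
  (0, 22/5) → f = -88/5

The optimum lies where p = 0 and 6p + 5q = 22.
Solving simultaneously gives p = 0, q = 22/5.

p = 0, q = 22/5, minimum f = -88/5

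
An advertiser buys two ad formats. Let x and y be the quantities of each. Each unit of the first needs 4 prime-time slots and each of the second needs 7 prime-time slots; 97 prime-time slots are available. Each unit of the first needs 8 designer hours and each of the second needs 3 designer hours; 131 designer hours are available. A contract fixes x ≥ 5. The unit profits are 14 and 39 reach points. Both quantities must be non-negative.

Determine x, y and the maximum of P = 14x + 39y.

x = 5, y = 11, maximum P = 499

Vertices and P = 14x + 39y:
  (131/8, 0) → P = 917/4
  (5, 0) → P = 70
  (313/22, 63/11) → P = 4648/11
  (5, 11) → P = 499

The binding constraints are 4x + 7y = 97 and x = 5.
Solving simultaneously gives x = 5, y = 11.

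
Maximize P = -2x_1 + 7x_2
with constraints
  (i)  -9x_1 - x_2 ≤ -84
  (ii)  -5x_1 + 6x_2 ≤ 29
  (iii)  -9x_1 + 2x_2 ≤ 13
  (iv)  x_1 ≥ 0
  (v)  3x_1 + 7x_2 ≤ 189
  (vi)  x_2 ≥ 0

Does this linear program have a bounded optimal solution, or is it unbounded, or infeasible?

Extreme points and P = -2x_1 + 7x_2:
  (475/59, 681/59) → P = 3817/59
  (28/3, 0) → P = -56/3
  (931/53, 1032/53) → P = 5362/53
  (63, 0) → P = -126
The feasible region has finitely many vertices and no improving ray; the maximum is 5362/53 at (931/53, 1032/53).

bounded optimum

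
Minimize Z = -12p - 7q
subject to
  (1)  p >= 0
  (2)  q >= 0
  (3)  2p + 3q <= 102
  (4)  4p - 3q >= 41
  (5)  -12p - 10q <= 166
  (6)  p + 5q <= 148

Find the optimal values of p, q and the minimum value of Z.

p = 51, q = 0, minimum Z = -612

Vertices and Z = -12p - 7q:
  (51, 0) → Z = -612
  (41/4, 0) → Z = -123
  (143/6, 163/9) → Z = -3715/9

The optimum lies where q = 0 and 2p + 3q = 102.
Solving simultaneously gives p = 51, q = 0.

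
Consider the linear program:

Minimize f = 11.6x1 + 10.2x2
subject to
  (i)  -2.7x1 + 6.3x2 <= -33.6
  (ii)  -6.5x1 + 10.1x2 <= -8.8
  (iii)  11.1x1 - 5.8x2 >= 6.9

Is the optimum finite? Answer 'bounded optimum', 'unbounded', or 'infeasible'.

From the feasible point (-5047/1809, -3937/603), moving in the direction (-5.8, -11.1) keeps every constraint satisfied while f decreases without bound.

unbounded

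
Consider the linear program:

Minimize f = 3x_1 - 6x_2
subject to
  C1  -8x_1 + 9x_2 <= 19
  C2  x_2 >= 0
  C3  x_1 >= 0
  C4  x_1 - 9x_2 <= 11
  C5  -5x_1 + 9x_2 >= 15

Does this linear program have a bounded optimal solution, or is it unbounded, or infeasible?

From the feasible point (0, 19/9), moving in the direction (9, 5) keeps every constraint satisfied while f decreases without bound.

unbounded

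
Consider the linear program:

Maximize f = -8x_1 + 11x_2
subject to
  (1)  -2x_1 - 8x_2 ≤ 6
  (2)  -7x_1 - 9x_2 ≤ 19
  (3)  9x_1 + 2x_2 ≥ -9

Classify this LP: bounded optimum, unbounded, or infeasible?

From the feasible point (-15/17, -9/17), moving in the direction (-2, 9) keeps every constraint satisfied while f increases without bound.

unbounded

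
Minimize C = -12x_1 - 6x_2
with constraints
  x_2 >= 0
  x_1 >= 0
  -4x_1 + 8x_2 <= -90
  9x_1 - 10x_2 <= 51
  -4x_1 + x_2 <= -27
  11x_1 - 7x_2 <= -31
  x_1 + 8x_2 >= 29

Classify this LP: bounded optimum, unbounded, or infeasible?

The boundaries -4x_1 + x_2 = -27 and 11x_1 - 7x_2 = -31 meet at (220/17, 421/17), but that point violates -4x_1 + 8x_2 ≤ -90. Every candidate vertex is excluded by some other constraint, so the feasible region is empty.

infeasible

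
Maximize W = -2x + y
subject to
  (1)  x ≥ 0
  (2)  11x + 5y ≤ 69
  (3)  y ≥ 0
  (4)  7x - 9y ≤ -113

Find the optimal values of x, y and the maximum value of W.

Corner points and W = -2x + y:
  (0, 69/5) → W = 69/5
  (0, 113/9) → W = 113/9
  (28/67, 863/67) → W = 807/67

The binding constraints are x = 0 and 11x + 5y = 69.
Solving simultaneously gives x = 0, y = 69/5.

x = 0, y = 69/5, maximum W = 69/5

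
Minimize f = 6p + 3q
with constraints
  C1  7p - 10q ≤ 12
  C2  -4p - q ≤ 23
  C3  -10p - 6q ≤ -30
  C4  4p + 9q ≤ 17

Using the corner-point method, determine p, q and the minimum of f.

Feasible corners and f = 6p + 3q:
  (186/71, 45/71) → f = 1251/71
  (278/103, 71/103) → f = 1881/103
  (28/11, 25/33) → f = 193/11

p = 28/11, q = 25/33, minimum f = 193/11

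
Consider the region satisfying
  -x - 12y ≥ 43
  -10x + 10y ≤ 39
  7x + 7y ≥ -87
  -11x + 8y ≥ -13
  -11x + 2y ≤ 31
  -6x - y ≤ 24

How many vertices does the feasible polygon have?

The feasible vertices (each the meet of two boundaries and inside every other half-plane) are:
  (-47/35, -243/70)
  (-229/67, -221/67)
  (-179/59, -342/59)
  (-79/23, -78/23)

4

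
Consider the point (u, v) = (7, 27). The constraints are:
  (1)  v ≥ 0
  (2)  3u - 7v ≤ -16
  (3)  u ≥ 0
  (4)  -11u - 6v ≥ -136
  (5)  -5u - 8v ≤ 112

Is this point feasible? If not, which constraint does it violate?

not feasible — violates (4)

Constraint (4): -11u - 6v = -239, which is not ≥ -136. All other constraints are satisfied.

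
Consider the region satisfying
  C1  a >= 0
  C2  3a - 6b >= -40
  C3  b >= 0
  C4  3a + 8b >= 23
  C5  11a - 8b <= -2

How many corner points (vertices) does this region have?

4

The feasible vertices (each the meet of two boundaries and inside every other half-plane) are:
  (0, 20/3)
  (0, 23/8)
  (22/3, 31/3)
  (3/2, 37/16)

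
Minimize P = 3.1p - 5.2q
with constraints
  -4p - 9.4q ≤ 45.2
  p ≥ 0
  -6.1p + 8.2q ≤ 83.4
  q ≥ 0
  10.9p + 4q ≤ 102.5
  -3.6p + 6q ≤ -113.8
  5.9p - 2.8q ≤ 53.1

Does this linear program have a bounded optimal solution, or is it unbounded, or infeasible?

The boundaries p = 0 and -6.1p + 8.2q = 83.4 meet at (0, 417/41), but that point violates -3.6p + 6q ≤ -113.8. Every candidate vertex is excluded by some other constraint, so the feasible region is empty.

infeasible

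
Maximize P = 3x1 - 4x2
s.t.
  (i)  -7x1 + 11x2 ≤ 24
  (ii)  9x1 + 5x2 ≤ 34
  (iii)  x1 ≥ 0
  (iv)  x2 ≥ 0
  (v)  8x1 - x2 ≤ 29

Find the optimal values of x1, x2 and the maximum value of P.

x1 = 29/8, x2 = 0, maximum P = 87/8

Extreme points and P = 3x1 - 4x2:
  (127/67, 227/67) → P = -527/67
  (0, 24/11) → P = -96/11
  (179/49, 11/49) → P = 493/49
  (0, 0) → P = 0
  (29/8, 0) → P = 87/8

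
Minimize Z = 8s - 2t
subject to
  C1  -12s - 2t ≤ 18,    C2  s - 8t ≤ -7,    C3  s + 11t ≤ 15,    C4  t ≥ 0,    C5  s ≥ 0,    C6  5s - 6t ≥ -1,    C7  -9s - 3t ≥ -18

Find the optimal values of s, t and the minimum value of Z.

s = 1, t = 1, minimum Z = 6

Corner points and Z = 8s - 2t:
  (1, 1) → Z = 6
  (41/25, 27/25) → Z = 274/25
  (79/61, 76/61) → Z = 480/61
  (51/32, 39/32) → Z = 165/16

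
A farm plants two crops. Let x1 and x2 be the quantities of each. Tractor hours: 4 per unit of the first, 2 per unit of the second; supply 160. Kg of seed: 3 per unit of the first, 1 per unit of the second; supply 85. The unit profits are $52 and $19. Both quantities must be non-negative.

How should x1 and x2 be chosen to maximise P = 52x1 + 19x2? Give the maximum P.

x1 = 5, x2 = 70, maximum P = 1590

Feasible corners and P = 52x1 + 19x2:
  (0, 0) → P = 0
  (0, 80) → P = 1520
  (85/3, 0) → P = 4420/3
  (5, 70) → P = 1590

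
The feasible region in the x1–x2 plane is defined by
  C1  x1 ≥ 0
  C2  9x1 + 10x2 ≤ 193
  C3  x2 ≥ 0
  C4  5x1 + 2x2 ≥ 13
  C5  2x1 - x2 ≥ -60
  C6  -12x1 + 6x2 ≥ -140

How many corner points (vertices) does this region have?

5

Of the 14 pairwise boundary intersections, those satisfying every inequality are:
  (0, 193/10)
  (0, 13/2)
  (1279/87, 176/29)
  (13/5, 0)
  (35/3, 0)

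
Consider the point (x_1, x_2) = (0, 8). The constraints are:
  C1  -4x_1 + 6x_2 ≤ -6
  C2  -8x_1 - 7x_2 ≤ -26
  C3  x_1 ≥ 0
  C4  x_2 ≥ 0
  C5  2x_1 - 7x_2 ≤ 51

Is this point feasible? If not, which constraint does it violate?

Constraint C1: -4x_1 + 6x_2 = 48, which is not ≤ -6. All other constraints are satisfied.

not feasible — violates C1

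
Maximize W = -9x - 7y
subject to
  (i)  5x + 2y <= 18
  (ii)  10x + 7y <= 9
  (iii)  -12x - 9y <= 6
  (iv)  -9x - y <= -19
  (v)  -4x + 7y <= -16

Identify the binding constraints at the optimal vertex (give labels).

Vertices and W = -9x - 7y:
  (36/5, -9) → W = -9/5
  (58/7, -82/7) → W = 52/7
  (124/53, -109/53) → W = -353/53
  (59/23, -94/23) → W = 127/23

The maximum is at (58/7, -82/7). Substituting into each constraint, equality holds for (i) and (iii); the remaining constraints have slack.

(i) and (iii)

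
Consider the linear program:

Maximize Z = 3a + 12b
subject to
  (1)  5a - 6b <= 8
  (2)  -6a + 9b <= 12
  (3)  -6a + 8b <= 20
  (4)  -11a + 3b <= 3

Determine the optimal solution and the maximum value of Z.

Feasible corners and Z = 3a + 12b:
  (16, 12) → Z = 192
  (-14/17, -103/51) → Z = -454/17
  (1/9, 38/27) → Z = 155/9

a = 16, b = 12, maximum Z = 192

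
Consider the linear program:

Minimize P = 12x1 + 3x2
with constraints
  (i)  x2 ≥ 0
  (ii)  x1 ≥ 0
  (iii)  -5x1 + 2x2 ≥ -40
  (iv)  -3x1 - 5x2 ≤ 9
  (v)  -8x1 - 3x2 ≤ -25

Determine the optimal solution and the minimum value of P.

Extreme points and P = 12x1 + 3x2:
  (8, 0) → P = 96
  (25/8, 0) → P = 75/2
  (0, 25/3) → P = 25
The feasible region is unbounded (it extends along (0, 1), (2, 5)), but P strictly increases along every unbounded feasible direction, so there is no improving ray and the minimum is attained at a vertex.

The optimum lies where x1 = 0 and -8x1 - 3x2 = -25.
Solving simultaneously gives x1 = 0, x2 = 25/3.

x1 = 0, x2 = 25/3, minimum P = 25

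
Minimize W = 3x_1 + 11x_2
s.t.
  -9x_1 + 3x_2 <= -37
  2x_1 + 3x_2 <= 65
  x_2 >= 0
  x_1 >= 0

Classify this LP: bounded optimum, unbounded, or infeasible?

bounded optimum

Feasible corners and W = 3x_1 + 11x_2:
  (102/11, 511/33) → W = 6539/33
  (37/9, 0) → W = 37/3
  (65/2, 0) → W = 195/2
The feasible region has finitely many vertices and no improving ray; the minimum is 37/3 at (37/9, 0).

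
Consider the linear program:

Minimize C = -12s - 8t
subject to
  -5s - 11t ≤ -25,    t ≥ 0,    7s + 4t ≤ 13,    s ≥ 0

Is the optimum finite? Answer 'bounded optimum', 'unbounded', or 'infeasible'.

Extreme points and C = -12s - 8t:
  (43/57, 110/57) → C = -1396/57
  (0, 25/11) → C = -200/11
  (0, 13/4) → C = -26
The feasible region has finitely many vertices and no improving ray; the minimum is -26 at (0, 13/4).

bounded optimum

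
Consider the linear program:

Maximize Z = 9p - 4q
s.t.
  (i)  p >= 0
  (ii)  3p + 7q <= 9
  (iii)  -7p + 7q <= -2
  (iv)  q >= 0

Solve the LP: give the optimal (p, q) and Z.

Feasible corners and Z = 9p - 4q:
  (11/10, 57/70) → Z = 93/14
  (3, 0) → Z = 27
  (2/7, 0) → Z = 18/7

At the optimal vertex, 3p + 7q = 9 and q = 0.
Solving simultaneously gives p = 3, q = 0.

p = 3, q = 0, maximum Z = 27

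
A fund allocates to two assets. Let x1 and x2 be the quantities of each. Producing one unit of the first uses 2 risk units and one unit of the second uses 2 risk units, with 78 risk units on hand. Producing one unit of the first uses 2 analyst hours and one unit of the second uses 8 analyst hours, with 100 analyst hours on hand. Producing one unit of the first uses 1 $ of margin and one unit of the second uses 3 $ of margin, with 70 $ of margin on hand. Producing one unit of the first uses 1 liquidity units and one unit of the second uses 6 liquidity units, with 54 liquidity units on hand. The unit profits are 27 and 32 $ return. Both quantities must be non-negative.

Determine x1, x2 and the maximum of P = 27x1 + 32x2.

The optimum lies where 2x1 + 2x2 = 78 and x1 + 6x2 = 54.
Solving simultaneously gives x1 = 36, x2 = 3.

x1 = 36, x2 = 3, maximum P = 1068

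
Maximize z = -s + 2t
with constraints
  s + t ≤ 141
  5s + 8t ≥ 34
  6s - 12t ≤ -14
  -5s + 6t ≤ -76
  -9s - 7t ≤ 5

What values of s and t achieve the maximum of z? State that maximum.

The optimum lies where s + t = 141 and -5s + 6t = -76.
Solving simultaneously gives s = 922/11, t = 629/11.

s = 922/11, t = 629/11, maximum z = 336/11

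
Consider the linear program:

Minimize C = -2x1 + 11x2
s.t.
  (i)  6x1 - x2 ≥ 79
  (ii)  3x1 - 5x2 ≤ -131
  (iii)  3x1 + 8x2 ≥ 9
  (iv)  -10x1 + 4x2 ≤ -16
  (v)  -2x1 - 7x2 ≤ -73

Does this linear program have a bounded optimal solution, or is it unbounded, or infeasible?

bounded optimum

Corner points and C = -2x1 + 11x2:
  (526/27, 341/9) → C = 10201/27
  (150/7, 347/7) → C = 3517/7
The feasible region has finitely many vertices and no improving ray; the minimum is 10201/27 at (526/27, 341/9).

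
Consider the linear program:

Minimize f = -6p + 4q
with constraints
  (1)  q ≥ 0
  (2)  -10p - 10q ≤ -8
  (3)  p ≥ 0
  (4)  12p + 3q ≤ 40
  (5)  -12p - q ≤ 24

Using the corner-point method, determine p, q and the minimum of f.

p = 10/3, q = 0, minimum f = -20

Vertices and f = -6p + 4q:
  (4/5, 0) → f = -24/5
  (10/3, 0) → f = -20
  (0, 4/5) → f = 16/5
  (0, 40/3) → f = 160/3

At the optimal vertex, q = 0 and 12p + 3q = 40.
Solving simultaneously gives p = 10/3, q = 0.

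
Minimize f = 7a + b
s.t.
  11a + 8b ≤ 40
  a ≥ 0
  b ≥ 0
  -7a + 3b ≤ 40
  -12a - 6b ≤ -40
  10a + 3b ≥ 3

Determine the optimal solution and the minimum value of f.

a = 8/3, b = 4/3, minimum f = 20

Extreme points and f = 7a + b:
  (40/11, 0) → f = 280/11
  (8/3, 4/3) → f = 20
  (10/3, 0) → f = 70/3

The optimum lies where 11a + 8b = 40 and -12a - 6b = -40.
Solving simultaneously gives a = 8/3, b = 4/3.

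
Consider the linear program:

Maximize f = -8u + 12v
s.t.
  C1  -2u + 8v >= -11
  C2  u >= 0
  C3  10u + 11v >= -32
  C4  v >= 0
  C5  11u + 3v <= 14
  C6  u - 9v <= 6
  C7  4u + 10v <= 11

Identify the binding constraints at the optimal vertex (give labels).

Feasible corners and f = -8u + 12v:
  (0, 0) → f = 0
  (0, 11/10) → f = 66/5
  (14/11, 0) → f = -112/11
  (107/98, 65/98) → f = -38/49

The maximum is at (0, 11/10). Substituting into each constraint, equality holds for C2 and C7; the remaining constraints have slack.

C2 and C7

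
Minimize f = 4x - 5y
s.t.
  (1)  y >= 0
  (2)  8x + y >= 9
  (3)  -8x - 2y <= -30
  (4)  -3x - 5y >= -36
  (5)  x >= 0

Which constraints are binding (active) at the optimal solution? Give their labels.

Feasible corners and f = 4x - 5y:
  (15/4, 0) → f = 15
  (12, 0) → f = 48
  (39/17, 99/17) → f = -339/17

The minimum is at (39/17, 99/17). Substituting into each constraint, equality holds for (3) and (4); the remaining constraints have slack.

(3) and (4)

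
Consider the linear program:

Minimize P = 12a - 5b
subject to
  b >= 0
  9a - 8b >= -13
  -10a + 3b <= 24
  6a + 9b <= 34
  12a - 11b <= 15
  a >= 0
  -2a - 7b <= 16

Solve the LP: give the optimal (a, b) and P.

Extreme points and P = 12a - 5b:
  (5/4, 0) → P = 15
  (0, 0) → P = 0
  (155/129, 128/43) → P = -20/43
  (0, 13/8) → P = -65/8
  (509/174, 53/29) → P = 753/29

At the optimal vertex, 9a - 8b = -13 and a = 0.
Solving simultaneously gives a = 0, b = 13/8.

a = 0, b = 13/8, minimum P = -65/8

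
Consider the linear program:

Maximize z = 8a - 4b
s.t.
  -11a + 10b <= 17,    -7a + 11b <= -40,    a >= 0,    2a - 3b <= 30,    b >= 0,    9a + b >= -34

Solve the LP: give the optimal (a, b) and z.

Corner points and z = 8a - 4b:
  (210, 130) → z = 1160
  (40/7, 0) → z = 320/7
  (15, 0) → z = 120

a = 210, b = 130, maximum z = 1160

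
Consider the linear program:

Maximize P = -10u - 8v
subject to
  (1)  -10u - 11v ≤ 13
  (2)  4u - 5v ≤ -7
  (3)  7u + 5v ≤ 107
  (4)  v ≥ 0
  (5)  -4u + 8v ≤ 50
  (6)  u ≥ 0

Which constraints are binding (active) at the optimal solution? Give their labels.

(2) and (6)

Extreme points and P = -10u - 8v:
  (100/11, 477/55) → P = -8816/55
  (0, 7/5) → P = -56/5
  (303/38, 389/38) → P = -3071/19
  (0, 25/4) → P = -50

The maximum is at (0, 7/5). Substituting into each constraint, equality holds for (2) and (6); the remaining constraints have slack.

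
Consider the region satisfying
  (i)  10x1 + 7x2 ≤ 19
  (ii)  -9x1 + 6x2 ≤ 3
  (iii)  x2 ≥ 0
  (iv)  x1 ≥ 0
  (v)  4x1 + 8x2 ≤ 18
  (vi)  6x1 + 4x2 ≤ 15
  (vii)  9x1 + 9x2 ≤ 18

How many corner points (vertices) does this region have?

Of the 21 pairwise boundary intersections, those satisfying every inequality are:
  (19/10, 0)
  (5/3, 1/3)
  (0, 1/2)
  (3/5, 7/5)
  (0, 0)

5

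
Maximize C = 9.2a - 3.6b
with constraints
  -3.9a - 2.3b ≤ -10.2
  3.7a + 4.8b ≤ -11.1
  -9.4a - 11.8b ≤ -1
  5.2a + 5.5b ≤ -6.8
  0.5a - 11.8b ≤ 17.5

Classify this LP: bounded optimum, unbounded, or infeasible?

infeasible

The boundaries 5.2a + 5.5b = -6.8 and 0.5a - 11.8b = 17.5 meet at (1601/6411, -9440/6411), but that point violates -3.9a - 2.3b ≤ -10.2. Every candidate vertex is excluded by some other constraint, so the feasible region is empty.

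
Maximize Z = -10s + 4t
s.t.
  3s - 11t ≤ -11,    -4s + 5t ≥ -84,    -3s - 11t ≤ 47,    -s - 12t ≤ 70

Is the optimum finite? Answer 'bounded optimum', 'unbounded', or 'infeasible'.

unbounded

From the feasible point (979/29, 296/29), moving in the direction (-11, 3) keeps every constraint satisfied while Z increases without bound.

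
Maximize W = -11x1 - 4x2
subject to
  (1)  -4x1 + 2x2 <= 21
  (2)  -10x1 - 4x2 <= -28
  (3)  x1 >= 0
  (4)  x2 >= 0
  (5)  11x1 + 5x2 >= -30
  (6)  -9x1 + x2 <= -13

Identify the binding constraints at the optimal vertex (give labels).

(2) and (6)

Vertices and W = -11x1 - 4x2:
  (47/14, 241/14) → W = -1481/14
  (14/5, 0) → W = -154/5
  (40/23, 61/23) → W = -684/23
The feasible region is unbounded (it extends along (1, 2), (1, 0)), but W strictly decreases along every unbounded feasible direction, so there is no improving ray and the maximum is attained at a vertex.

The maximum is at (40/23, 61/23). Substituting into each constraint, equality holds for (2) and (6); the remaining constraints have slack.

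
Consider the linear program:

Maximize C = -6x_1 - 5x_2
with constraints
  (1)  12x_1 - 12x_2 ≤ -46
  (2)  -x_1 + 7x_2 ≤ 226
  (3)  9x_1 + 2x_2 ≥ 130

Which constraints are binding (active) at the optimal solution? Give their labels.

(1) and (3)

Feasible corners and C = -6x_1 - 5x_2:
  (1195/36, 1333/36) → C = -13835/36
  (367/33, 329/22) → C = -283/2
  (458/65, 2164/65) → C = -13568/65

The maximum is at (367/33, 329/22). Substituting into each constraint, equality holds for (1) and (3); the remaining constraints have slack.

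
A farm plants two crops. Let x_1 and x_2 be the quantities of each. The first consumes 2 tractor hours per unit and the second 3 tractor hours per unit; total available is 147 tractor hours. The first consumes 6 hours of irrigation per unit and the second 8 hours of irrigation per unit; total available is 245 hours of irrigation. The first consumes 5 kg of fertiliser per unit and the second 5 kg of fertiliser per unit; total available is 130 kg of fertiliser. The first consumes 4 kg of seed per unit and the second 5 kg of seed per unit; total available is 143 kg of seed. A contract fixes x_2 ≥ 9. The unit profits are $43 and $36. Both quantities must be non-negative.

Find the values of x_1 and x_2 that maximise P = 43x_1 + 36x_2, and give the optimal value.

Corner points and P = 43x_1 + 36x_2:
  (0, 26) → P = 936
  (0, 9) → P = 324
  (17, 9) → P = 1055

x_1 = 17, x_2 = 9, maximum P = 1055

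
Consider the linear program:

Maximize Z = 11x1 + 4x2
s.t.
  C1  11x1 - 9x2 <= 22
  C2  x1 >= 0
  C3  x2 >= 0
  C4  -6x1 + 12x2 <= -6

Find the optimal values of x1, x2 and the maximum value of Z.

x1 = 35/13, x2 = 11/13, maximum Z = 33

Extreme points and Z = 11x1 + 4x2:
  (2, 0) → Z = 22
  (35/13, 11/13) → Z = 33
  (1, 0) → Z = 11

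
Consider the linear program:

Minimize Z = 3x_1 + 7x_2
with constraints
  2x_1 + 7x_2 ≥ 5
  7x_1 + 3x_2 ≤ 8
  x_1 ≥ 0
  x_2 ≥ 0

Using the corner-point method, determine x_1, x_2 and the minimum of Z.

Extreme points and Z = 3x_1 + 7x_2:
  (41/43, 19/43) → Z = 256/43
  (0, 5/7) → Z = 5
  (0, 8/3) → Z = 56/3

x_1 = 0, x_2 = 5/7, minimum Z = 5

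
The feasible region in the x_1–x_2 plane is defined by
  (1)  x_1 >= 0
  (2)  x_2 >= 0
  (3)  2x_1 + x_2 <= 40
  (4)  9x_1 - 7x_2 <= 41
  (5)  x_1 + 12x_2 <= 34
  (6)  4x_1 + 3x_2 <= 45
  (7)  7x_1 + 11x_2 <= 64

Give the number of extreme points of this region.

5

Pairwise boundary intersections that survive every other constraint:
  (0, 0)
  (0, 17/6)
  (41/9, 0)
  (899/148, 289/148)
  (394/73, 174/73)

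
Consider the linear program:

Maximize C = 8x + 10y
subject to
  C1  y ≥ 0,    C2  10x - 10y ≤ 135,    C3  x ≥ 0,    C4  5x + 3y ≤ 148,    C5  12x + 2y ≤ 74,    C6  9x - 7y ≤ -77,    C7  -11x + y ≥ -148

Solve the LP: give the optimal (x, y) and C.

x = 0, y = 37, maximum C = 370

Extreme points and C = 8x + 10y:
  (0, 37) → C = 370
  (0, 11) → C = 110
  (182/51, 265/17) → C = 9406/51

At the optimal vertex, x = 0 and 12x + 2y = 74.
Solving simultaneously gives x = 0, y = 37.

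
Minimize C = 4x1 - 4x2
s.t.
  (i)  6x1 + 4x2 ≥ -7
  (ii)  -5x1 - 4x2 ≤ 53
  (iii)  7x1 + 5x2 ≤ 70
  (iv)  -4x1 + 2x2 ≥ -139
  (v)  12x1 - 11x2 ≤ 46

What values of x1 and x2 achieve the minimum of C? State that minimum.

Vertices and C = 4x1 - 4x2:
  (-315/2, 469/2) → C = -1568
  (107/114, -60/19) → C = 934/57
  (1000/137, 518/137) → C = 1928/137

The optimum lies where 6x1 + 4x2 = -7 and 7x1 + 5x2 = 70.
Solving simultaneously gives x1 = -315/2, x2 = 469/2.

x1 = -315/2, x2 = 469/2, minimum C = -1568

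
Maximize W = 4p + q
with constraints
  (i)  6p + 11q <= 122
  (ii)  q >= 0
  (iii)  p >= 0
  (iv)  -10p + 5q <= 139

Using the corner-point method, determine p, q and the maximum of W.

p = 61/3, q = 0, maximum W = 244/3

Vertices and W = 4p + q:
  (61/3, 0) → W = 244/3
  (0, 122/11) → W = 122/11
  (0, 0) → W = 0

The optimum lies where 6p + 11q = 122 and q = 0.
Solving simultaneously gives p = 61/3, q = 0.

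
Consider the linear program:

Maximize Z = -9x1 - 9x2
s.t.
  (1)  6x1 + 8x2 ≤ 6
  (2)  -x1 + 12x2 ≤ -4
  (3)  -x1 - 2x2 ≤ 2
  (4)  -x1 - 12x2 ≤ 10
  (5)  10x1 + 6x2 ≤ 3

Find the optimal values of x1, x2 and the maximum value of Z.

x1 = -8/7, x2 = -3/7, maximum Z = 99/7

Vertices and Z = -9x1 - 9x2:
  (-8/7, -3/7) → Z = 99/7
  (10/21, -37/126) → Z = -23/14
  (-2/5, -4/5) → Z = 54/5
  (16/19, -103/114) → Z = 21/38

The optimum lies where -x1 + 12x2 = -4 and -x1 - 2x2 = 2.
Solving simultaneously gives x1 = -8/7, x2 = -3/7.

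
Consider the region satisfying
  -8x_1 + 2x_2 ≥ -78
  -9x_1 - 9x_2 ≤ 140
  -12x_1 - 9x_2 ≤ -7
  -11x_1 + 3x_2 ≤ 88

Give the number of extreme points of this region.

3

The feasible vertices (each the meet of two boundaries and inside every other half-plane) are:
  (179/24, -55/6)
  (205, 781)
  (-257/45, 1133/135)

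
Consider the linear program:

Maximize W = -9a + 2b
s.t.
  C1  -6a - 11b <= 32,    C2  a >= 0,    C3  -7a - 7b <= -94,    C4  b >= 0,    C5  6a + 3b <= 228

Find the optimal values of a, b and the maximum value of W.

Feasible corners and W = -9a + 2b:
  (0, 94/7) → W = 188/7
  (0, 76) → W = 152
  (94/7, 0) → W = -846/7
  (38, 0) → W = -342

The binding constraints are a = 0 and 6a + 3b = 228.
Solving simultaneously gives a = 0, b = 76.

a = 0, b = 76, maximum W = 152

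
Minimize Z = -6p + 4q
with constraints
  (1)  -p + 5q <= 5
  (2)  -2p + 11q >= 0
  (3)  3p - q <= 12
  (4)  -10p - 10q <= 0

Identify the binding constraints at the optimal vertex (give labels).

(2) and (3)

Corner points and Z = -6p + 4q:
  (65/14, 27/14) → Z = -141/7
  (-5/6, 5/6) → Z = 25/3
  (132/31, 24/31) → Z = -696/31
  (0, 0) → Z = 0

The minimum is at (132/31, 24/31). Substituting into each constraint, equality holds for (2) and (3); the remaining constraints have slack.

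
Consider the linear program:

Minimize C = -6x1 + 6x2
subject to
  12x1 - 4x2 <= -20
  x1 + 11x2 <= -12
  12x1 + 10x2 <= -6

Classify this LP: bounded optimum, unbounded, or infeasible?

unbounded

From the feasible point (-67/34, -31/34), moving in the direction (-4, -12) keeps every constraint satisfied while C decreases without bound.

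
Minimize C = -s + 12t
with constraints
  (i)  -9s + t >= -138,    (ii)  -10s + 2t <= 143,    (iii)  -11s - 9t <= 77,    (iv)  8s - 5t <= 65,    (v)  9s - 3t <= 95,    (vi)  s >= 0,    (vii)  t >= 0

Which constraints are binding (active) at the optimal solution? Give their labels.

(iv) and (vii)

Corner points and C = -s + 12t:
  (419/8, 2667/8) → C = 31585/8
  (319/18, 43/2) → C = 4325/18
  (0, 143/2) → C = 858
  (40/3, 25/3) → C = 260/3
  (65/8, 0) → C = -65/8
  (0, 0) → C = 0

The minimum is at (65/8, 0). Substituting into each constraint, equality holds for (iv) and (vii); the remaining constraints have slack.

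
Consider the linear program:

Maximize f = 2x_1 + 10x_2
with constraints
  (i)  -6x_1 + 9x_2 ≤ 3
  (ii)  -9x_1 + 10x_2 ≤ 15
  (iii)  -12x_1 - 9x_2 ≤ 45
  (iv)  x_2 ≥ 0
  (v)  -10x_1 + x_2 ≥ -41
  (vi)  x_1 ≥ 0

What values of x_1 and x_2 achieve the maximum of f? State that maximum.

x_1 = 31/7, x_2 = 23/7, maximum f = 292/7

Corner points and f = 2x_1 + 10x_2:
  (31/7, 23/7) → f = 292/7
  (0, 1/3) → f = 10/3
  (41/10, 0) → f = 41/5
  (0, 0) → f = 0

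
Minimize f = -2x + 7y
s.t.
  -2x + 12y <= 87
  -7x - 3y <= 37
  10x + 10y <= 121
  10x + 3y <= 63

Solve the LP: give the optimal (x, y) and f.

Extreme points and f = -2x + 7y:
  (-47/6, 107/18) → f = 1031/18
  (55/14, 166/21) → f = 997/21
  (100/3, -811/9) → f = -6277/9

x = 100/3, y = -811/9, minimum f = -6277/9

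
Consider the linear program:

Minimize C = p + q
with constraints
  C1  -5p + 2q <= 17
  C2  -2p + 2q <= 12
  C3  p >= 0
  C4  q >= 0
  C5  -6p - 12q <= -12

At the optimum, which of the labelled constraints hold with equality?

Feasible corners and C = p + q:
  (0, 6) → C = 6
  (0, 1) → C = 1
  (2, 0) → C = 2
The feasible region is unbounded (it extends along (1, 1), (1, 0)), but C strictly increases along every unbounded feasible direction, so there is no improving ray and the minimum is attained at a vertex.

The minimum is at (0, 1). Substituting into each constraint, equality holds for C3 and C5; the remaining constraints have slack.

C3 and C5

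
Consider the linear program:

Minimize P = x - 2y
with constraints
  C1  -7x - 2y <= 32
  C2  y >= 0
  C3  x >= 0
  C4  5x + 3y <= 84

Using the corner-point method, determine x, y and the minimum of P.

x = 0, y = 28, minimum P = -56

Vertices and P = x - 2y:
  (0, 0) → P = 0
  (84/5, 0) → P = 84/5
  (0, 28) → P = -56

The optimum lies where x = 0 and 5x + 3y = 84.
Solving simultaneously gives x = 0, y = 28.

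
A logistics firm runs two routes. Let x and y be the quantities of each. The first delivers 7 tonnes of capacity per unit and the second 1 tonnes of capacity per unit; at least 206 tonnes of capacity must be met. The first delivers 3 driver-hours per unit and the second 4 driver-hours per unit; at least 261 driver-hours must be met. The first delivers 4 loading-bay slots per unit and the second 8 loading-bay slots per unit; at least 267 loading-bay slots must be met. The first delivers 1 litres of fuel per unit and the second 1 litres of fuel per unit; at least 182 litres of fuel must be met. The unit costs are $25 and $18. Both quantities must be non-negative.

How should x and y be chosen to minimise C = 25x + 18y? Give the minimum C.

The feasible region is unbounded (it extends along (0, 1), (1, 0)), but C strictly increases along every unbounded feasible direction, so there is no improving ray and the minimum is attained at a vertex.

The binding constraints are 7x + y = 206 and x + y = 182.
Solving simultaneously gives x = 4, y = 178.

x = 4, y = 178, minimum C = 3304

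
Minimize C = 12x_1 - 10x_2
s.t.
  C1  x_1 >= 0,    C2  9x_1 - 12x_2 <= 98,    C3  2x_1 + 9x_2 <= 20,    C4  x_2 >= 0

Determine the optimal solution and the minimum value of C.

x_1 = 0, x_2 = 20/9, minimum C = -200/9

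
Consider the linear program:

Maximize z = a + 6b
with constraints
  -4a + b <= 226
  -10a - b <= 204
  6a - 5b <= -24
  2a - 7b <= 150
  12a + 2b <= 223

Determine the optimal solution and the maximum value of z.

Corner points and z = a + 6b:
  (-215/7, 722/7) → z = 4117/7
  (-229/20, 901/5) → z = 4279/4
  (-261/14, -123/7) → z = -1737/14
  (1067/72, 271/12) → z = 10823/72

a = -229/20, b = 901/5, maximum z = 4279/4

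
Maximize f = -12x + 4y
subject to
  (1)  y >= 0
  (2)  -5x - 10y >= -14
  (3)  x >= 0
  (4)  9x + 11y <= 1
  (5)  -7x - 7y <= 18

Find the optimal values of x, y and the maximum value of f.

Corner points and f = -12x + 4y:
  (0, 0) → f = 0
  (1/9, 0) → f = -4/3
  (0, 1/11) → f = 4/11

The optimum lies where x = 0 and 9x + 11y = 1.
Solving simultaneously gives x = 0, y = 1/11.

x = 0, y = 1/11, maximum f = 4/11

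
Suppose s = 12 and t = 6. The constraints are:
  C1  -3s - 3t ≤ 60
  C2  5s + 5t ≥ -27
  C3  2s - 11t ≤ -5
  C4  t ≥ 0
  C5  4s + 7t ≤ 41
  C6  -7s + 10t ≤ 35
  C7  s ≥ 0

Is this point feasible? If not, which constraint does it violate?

Constraint C5: 4s + 7t = 90, which is not ≤ 41. All other constraints are satisfied.

not feasible — violates C5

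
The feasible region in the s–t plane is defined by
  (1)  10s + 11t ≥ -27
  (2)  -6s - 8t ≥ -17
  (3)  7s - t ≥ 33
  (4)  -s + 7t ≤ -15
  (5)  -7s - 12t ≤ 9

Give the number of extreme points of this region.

4

The feasible vertices (each the meet of two boundaries and inside every other half-plane) are:
  (239/50, -73/50)
  (69/4, -173/16)
  (9/2, -3/2)
  (387/91, -42/13)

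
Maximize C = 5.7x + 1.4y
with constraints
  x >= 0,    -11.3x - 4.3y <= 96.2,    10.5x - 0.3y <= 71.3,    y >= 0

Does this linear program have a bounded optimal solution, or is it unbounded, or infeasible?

unbounded

From the feasible point (0, 0), moving in the direction (0, 1) keeps every constraint satisfied while C increases without bound.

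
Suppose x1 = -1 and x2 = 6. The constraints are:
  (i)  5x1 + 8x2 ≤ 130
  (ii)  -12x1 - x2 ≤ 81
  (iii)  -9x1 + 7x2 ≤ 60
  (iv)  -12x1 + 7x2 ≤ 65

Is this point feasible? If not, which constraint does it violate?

feasible

(i): 43 ≤ 130 ✓
(ii): 6 ≤ 81 ✓
(iii): 51 ≤ 60 ✓
(iv): 54 ≤ 65 ✓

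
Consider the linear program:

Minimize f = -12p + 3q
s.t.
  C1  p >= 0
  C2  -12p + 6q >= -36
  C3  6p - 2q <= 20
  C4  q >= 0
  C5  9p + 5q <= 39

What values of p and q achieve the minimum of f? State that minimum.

Vertices and f = -12p + 3q:
  (0, 0) → f = 0
  (0, 39/5) → f = 117/5
  (3, 0) → f = -36
  (69/19, 24/19) → f = -756/19

At the optimal vertex, -12p + 6q = -36 and 9p + 5q = 39.
Solving simultaneously gives p = 69/19, q = 24/19.

p = 69/19, q = 24/19, minimum f = -756/19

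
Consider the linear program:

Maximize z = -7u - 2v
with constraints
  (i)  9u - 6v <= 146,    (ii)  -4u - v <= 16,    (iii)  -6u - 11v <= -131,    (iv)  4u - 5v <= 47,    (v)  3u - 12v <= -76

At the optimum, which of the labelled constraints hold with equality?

Extreme points and z = -7u - 2v:
  (368/15, 187/15) → z = -590/3
  (-307/38, 310/19) → z = 909/38
  (736/105, 283/35) → z = -1370/21
The feasible region is unbounded (it extends along (-1, 4), (2, 3)), but z strictly decreases along every unbounded feasible direction, so there is no improving ray and the maximum is attained at a vertex.

The maximum is at (-307/38, 310/19). Substituting into each constraint, equality holds for (ii) and (iii); the remaining constraints have slack.

(ii) and (iii)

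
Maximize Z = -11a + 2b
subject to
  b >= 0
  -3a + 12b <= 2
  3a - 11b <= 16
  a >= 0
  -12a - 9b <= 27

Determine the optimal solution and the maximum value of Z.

a = 0, b = 1/6, maximum Z = 1/3

The binding constraints are -3a + 12b = 2 and a = 0.
Solving simultaneously gives a = 0, b = 1/6.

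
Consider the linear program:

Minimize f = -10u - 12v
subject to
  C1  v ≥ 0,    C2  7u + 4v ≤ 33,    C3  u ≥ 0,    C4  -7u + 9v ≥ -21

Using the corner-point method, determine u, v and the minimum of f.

Corner points and f = -10u - 12v:
  (0, 0) → f = 0
  (3, 0) → f = -30
  (0, 33/4) → f = -99
  (381/91, 12/13) → f = -4818/91

At the optimal vertex, 7u + 4v = 33 and u = 0.
Solving simultaneously gives u = 0, v = 33/4.

u = 0, v = 33/4, minimum f = -99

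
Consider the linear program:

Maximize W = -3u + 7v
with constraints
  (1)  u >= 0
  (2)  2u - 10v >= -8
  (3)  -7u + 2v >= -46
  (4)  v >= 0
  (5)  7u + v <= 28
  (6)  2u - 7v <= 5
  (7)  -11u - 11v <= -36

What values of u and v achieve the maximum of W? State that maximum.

u = 68/33, v = 40/33, maximum W = 76/33

Vertices and W = -3u + 7v:
  (34/9, 14/9) → W = -4/9
  (68/33, 40/33) → W = 76/33
  (67/17, 7/17) → W = -152/17
  (307/99, 17/99) → W = -802/99

The binding constraints are 2u - 10v = -8 and -11u - 11v = -36.
Solving simultaneously gives u = 68/33, v = 40/33.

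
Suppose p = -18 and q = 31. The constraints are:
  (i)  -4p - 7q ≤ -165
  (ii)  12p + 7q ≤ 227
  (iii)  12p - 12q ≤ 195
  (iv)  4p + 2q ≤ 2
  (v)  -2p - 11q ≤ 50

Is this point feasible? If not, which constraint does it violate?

not feasible — violates (i)

Constraint (i): -4p - 7q = -145, which is not ≤ -165. All other constraints are satisfied.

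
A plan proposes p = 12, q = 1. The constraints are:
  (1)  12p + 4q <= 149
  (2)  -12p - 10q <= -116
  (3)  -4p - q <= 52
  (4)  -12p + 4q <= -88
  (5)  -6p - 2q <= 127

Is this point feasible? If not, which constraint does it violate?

(1): 148 ≤ 149 ✓
(2): -154 ≤ -116 ✓
(3): -49 ≤ 52 ✓
(4): -140 ≤ -88 ✓
(5): -74 ≤ 127 ✓

feasible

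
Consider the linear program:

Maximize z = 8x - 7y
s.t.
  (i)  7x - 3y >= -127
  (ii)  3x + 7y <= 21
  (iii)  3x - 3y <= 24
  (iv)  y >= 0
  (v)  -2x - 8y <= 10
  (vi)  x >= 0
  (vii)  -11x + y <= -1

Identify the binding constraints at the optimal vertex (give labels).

Extreme points and z = 8x - 7y:
  (7, 0) → z = 56
  (7/20, 57/20) → z = -343/20
  (1/11, 0) → z = 8/11

The maximum is at (7, 0). Substituting into each constraint, equality holds for (ii) and (iv); the remaining constraints have slack.

(ii) and (iv)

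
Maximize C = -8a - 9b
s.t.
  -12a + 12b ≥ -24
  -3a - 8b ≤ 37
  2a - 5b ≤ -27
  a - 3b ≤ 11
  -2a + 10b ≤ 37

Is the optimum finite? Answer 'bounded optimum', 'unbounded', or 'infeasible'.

Extreme points and C = -8a - 9b:
  (-401/31, 7/31) → C = 3145/31
  (-333/23, 37/46) → C = 4995/46
  (-17/2, 2) → C = 50
The feasible region has finitely many vertices and no improving ray; the maximum is 4995/46 at (-333/23, 37/46).

bounded optimum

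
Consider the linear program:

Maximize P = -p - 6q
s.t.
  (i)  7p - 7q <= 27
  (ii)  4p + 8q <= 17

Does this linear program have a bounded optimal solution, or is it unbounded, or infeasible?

From the feasible point (335/84, 11/84), moving in the direction (-7, -7) keeps every constraint satisfied while P increases without bound.

unbounded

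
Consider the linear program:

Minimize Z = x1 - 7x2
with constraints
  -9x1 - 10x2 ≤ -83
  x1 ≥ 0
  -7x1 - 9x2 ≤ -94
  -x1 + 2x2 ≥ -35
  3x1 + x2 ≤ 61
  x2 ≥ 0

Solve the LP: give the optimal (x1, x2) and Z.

x1 = 0, x2 = 61, minimum Z = -427

Feasible corners and Z = x1 - 7x2:
  (0, 94/9) → Z = -658/9
  (0, 61) → Z = -427
  (94/7, 0) → Z = 94/7
  (61/3, 0) → Z = 61/3

The optimum lies where x1 = 0 and 3x1 + x2 = 61.
Solving simultaneously gives x1 = 0, x2 = 61.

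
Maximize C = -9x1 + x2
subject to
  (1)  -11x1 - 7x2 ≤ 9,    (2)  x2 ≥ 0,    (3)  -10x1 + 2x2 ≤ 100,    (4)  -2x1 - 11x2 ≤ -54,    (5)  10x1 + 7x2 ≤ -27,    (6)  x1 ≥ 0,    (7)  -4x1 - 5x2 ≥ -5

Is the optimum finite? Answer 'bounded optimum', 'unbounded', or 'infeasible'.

The boundaries x1 = 0 and -4x1 - 5x2 = -5 meet at (0, 1), but that point violates -2x1 - 11x2 ≤ -54. Every candidate vertex is excluded by some other constraint, so the feasible region is empty.

infeasible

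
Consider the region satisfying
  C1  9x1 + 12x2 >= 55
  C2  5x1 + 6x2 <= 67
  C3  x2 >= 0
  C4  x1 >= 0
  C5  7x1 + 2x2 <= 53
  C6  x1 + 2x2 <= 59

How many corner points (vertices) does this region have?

5

Intersecting each pair of boundary lines and keeping only the points that satisfy every inequality leaves:
  (55/9, 0)
  (0, 55/12)
  (0, 67/6)
  (23/4, 51/8)
  (53/7, 0)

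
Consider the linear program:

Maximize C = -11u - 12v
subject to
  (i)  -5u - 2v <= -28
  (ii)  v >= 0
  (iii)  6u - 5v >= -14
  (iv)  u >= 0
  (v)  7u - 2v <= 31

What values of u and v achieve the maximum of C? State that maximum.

u = 59/12, v = 41/24, maximum C = -895/12

Corner points and C = -11u - 12v:
  (112/37, 238/37) → C = -4088/37
  (59/12, 41/24) → C = -895/12
  (183/23, 284/23) → C = -5421/23

At the optimal vertex, -5u - 2v = -28 and 7u - 2v = 31.
Solving simultaneously gives u = 59/12, v = 41/24.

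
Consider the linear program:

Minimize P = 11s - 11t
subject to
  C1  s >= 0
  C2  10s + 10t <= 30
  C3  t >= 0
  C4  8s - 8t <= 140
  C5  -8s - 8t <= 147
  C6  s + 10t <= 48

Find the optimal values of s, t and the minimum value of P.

s = 0, t = 3, minimum P = -33

Feasible corners and P = 11s - 11t:
  (0, 3) → P = -33
  (0, 0) → P = 0
  (3, 0) → P = 33

The optimum lies where s = 0 and 10s + 10t = 30.
Solving simultaneously gives s = 0, t = 3.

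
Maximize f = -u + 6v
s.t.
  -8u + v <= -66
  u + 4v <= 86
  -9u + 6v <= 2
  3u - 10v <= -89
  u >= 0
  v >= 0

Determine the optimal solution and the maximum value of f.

u = 254/21, v = 388/21, maximum f = 2074/21

Feasible corners and f = -u + 6v:
  (398/39, 610/39) → f = 3262/39
  (107/11, 130/11) → f = 673/11
  (254/21, 388/21) → f = 2074/21
  (252/11, 347/22) → f = 789/11

The binding constraints are u + 4v = 86 and -9u + 6v = 2.
Solving simultaneously gives u = 254/21, v = 388/21.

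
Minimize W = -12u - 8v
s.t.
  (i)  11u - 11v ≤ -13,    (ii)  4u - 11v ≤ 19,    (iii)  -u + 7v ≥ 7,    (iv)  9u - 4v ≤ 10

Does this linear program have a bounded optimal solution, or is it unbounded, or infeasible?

unbounded

From the feasible point (-7/33, 32/33), moving in the direction (4, 9) keeps every constraint satisfied while W decreases without bound.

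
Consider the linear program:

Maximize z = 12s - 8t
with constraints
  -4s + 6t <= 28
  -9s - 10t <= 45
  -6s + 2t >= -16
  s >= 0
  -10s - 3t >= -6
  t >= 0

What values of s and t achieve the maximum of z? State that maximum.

s = 3/5, t = 0, maximum z = 36/5

Vertices and z = 12s - 8t:
  (0, 2) → z = -16
  (0, 0) → z = 0
  (3/5, 0) → z = 36/5

The binding constraints are -10s - 3t = -6 and t = 0.
Solving simultaneously gives s = 3/5, t = 0.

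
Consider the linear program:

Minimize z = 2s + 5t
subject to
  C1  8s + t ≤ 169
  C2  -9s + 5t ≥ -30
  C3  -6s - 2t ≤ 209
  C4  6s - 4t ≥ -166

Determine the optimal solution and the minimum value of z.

Corner points and z = 2s + 5t:
  (125/7, 183/7) → z = 1165/7
  (255/19, 1171/19) → z = 335
  (-985/48, -687/16) → z = -12275/48
  (-292/9, -43/6) → z = -1813/18

At the optimal vertex, -9s + 5t = -30 and -6s - 2t = 209.
Solving simultaneously gives s = -985/48, t = -687/16.

s = -985/48, t = -687/16, minimum z = -12275/48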